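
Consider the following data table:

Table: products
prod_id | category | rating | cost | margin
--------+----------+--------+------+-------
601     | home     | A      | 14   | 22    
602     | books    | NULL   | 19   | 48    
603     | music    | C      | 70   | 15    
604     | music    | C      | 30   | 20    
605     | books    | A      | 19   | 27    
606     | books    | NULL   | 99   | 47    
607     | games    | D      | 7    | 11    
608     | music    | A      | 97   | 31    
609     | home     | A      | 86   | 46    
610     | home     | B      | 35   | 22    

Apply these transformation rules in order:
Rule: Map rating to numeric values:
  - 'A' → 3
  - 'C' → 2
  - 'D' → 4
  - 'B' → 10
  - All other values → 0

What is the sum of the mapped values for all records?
30

Step 1: Apply mapping to each record
Step 2: Count by status:
  'A': 4 records × 3 = 12
  'C': 2 records × 2 = 4
  'D': 1 records × 4 = 4
  'B': 1 records × 10 = 10
Step 3: Sum all mapped values = 30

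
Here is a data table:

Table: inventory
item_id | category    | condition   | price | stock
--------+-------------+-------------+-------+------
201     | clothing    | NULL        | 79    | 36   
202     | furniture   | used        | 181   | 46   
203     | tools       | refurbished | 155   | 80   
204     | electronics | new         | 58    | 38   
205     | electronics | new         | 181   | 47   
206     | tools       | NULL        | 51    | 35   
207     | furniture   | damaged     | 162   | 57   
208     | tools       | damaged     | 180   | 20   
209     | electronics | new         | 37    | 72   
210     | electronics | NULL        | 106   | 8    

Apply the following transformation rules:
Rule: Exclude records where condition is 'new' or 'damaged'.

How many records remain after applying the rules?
5

Step 1: Count records to exclude
  - 3 (new) + 2 (damaged) = 5 records
Step 2: Total records: 10
Step 3: Remaining = 10 - 5 = 5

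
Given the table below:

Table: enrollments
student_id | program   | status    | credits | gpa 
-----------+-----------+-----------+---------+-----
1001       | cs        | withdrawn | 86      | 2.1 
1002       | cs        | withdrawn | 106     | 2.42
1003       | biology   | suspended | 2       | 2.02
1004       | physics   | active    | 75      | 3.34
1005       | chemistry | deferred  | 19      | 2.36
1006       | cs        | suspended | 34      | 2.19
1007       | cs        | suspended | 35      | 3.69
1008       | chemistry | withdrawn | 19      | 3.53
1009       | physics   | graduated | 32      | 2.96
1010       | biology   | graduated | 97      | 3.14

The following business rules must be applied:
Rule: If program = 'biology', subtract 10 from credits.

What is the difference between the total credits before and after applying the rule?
20

Step 1: Original sum of credits = 505
Step 2: 2 records have program = 'biology'
Step 3: Each affected record changes by -10
Step 4: Total change = 2 × -10 = -20
Step 5: New sum = 505 + -20 = 485
Step 6: Difference = |485 - 505| = 20
        (Sum decreased by 20)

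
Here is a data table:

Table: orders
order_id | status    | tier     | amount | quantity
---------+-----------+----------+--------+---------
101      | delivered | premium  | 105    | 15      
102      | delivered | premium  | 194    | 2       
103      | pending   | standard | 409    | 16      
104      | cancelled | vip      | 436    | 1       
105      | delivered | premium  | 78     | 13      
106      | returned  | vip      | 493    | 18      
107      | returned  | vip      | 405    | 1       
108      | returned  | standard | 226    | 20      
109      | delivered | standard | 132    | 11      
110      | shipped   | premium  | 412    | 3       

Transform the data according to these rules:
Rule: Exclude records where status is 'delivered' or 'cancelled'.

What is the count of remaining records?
5

Step 1: Count records to exclude
  - 4 (delivered) + 1 (cancelled) = 5 records
Step 2: Total records: 10
Step 3: Remaining = 10 - 5 = 5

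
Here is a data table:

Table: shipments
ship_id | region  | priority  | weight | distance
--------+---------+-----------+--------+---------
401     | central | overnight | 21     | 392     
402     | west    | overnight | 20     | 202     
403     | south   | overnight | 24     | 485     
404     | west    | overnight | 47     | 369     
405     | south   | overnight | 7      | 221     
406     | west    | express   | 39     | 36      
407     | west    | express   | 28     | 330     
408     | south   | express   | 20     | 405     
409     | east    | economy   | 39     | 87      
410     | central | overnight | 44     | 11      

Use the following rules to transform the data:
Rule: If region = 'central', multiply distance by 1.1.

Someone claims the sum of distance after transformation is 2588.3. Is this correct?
No, the correct result is 2578.3.

Step 1: Calculate the correct sum after transformation
Step 2: Apply multiplier 1.1 to records where region = 'central'
Step 3: Correct result = 2578.3
Step 4: Claimed result = 2588.3
Step 5: 2578.3 ≠ 2588.3
Conclusion: The claimed result is incorrect. The correct answer is 2578.3.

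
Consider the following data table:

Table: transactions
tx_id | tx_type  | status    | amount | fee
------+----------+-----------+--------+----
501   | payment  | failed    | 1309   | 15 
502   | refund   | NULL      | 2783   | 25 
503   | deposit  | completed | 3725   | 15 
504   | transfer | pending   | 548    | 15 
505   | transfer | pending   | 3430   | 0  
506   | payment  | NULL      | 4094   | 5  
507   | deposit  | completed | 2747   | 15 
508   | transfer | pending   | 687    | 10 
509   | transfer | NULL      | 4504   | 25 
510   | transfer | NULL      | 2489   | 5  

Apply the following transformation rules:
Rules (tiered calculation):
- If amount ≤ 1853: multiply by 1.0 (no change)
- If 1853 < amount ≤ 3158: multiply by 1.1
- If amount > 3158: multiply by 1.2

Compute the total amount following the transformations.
30268.5

Step 1: Tier 1 (amount ≤ 1853): 3 records, sum = 2544 × 1.0 = 2544.0
Step 2: Tier 2 (1853 < amount ≤ 3158): 3 records, sum = 8019 × 1.1 = 8820.9
Step 3: Tier 3 (amount > 3158): 4 records, sum = 15753 × 1.2 = 18903.6
Step 4: Final sum = 2544.0 + 8820.9 + 18903.6 = 30268.5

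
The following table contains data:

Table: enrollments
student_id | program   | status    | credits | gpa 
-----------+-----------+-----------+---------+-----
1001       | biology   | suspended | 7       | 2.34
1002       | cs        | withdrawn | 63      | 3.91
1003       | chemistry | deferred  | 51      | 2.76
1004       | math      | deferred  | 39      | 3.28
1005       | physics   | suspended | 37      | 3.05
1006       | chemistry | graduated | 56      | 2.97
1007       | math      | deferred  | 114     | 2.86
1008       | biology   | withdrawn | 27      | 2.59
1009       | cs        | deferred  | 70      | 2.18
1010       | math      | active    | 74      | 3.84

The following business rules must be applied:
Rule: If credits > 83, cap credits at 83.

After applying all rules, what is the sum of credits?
507

Step 1: 1 records have credits > 83
Step 2: These records originally summed to 114
Step 3: After capping: 1 × 83 = 83
Step 4: Unaffected records sum: 424
Step 5: Final sum = 83 + 424 = 507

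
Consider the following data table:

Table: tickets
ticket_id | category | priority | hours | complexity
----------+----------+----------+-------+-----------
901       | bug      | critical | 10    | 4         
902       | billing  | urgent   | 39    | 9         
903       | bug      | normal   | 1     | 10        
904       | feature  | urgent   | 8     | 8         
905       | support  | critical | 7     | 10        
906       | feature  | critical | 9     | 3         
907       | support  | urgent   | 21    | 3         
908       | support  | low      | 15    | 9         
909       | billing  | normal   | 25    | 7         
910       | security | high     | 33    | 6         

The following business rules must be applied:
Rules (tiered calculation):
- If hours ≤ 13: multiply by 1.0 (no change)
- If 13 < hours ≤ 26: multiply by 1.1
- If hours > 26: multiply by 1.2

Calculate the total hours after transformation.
188.5

Step 1: Tier 1 (hours ≤ 13): 5 records, sum = 35 × 1.0 = 35.0
Step 2: Tier 2 (13 < hours ≤ 26): 3 records, sum = 61 × 1.1 = 67.1
Step 3: Tier 3 (hours > 26): 2 records, sum = 72 × 1.2 = 86.4
Step 4: Final sum = 35.0 + 67.1 + 86.4 = 188.5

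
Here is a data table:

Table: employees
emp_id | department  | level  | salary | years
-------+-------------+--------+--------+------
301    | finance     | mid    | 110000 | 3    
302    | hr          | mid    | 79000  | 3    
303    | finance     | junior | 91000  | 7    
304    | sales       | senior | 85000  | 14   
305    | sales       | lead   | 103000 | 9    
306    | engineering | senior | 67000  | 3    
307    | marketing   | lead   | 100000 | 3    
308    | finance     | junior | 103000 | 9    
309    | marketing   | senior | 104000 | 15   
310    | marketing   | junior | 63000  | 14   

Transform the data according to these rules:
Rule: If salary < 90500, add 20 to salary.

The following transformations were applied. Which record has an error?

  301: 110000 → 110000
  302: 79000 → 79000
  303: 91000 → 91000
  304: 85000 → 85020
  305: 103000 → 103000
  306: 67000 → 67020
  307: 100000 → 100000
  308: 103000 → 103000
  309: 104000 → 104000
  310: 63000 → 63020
Record 302 has an error. The correct transformed value should be 79020, not 79000.

Step 1: Check each record against the rule
Step 2: Record 302 has salary = 79000
Step 3: Since 79000 < 90500, the bonus should have been applied
Step 4: Correct value = 79020, but claimed value = 79000
Conclusion: Record 302 has the error.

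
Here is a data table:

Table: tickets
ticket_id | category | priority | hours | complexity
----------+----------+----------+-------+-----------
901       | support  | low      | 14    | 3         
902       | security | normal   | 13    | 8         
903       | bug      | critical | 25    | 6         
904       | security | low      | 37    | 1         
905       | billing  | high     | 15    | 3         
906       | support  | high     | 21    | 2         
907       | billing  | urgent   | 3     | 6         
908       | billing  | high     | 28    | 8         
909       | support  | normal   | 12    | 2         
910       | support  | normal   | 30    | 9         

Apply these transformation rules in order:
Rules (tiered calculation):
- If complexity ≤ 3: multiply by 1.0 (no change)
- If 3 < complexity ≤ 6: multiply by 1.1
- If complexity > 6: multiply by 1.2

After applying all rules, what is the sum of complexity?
54.2

Step 1: Tier 1 (complexity ≤ 3): 5 records, sum = 11 × 1.0 = 11.0
Step 2: Tier 2 (3 < complexity ≤ 6): 2 records, sum = 12 × 1.1 = 13.2
Step 3: Tier 3 (complexity > 6): 3 records, sum = 25 × 1.2 = 30.0
Step 4: Final sum = 11.0 + 13.2 + 30.0 = 54.2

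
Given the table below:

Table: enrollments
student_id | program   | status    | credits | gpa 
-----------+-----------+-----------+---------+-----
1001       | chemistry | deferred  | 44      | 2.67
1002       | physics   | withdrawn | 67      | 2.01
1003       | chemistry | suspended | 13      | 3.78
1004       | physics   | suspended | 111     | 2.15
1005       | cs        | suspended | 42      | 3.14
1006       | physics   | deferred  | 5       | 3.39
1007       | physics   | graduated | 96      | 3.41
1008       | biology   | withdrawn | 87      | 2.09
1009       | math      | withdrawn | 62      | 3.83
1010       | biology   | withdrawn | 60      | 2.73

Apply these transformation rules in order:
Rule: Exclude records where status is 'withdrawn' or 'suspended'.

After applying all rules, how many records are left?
3

Step 1: Count records to exclude
  - 4 (withdrawn) + 3 (suspended) = 7 records
Step 2: Total records: 10
Step 3: Remaining = 10 - 7 = 3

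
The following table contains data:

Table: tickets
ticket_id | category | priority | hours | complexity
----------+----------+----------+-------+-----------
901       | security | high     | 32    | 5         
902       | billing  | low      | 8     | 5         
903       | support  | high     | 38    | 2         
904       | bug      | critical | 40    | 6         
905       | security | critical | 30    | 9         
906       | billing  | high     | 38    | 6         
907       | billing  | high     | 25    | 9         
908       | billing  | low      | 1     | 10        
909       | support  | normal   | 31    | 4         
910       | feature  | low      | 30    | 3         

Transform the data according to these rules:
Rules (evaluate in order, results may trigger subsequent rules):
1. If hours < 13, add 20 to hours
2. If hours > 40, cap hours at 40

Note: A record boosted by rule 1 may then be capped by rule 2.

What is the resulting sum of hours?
313

Step 1: Apply rule 1 to records with hours < 13
  - 2 records get bonus of 20
  - Of these, 0 records then exceed 40 and get capped
Step 2: Apply rule 2 to records with hours > 40
  - 0 records (original) are capped
Step 3: Calculate final sum = 313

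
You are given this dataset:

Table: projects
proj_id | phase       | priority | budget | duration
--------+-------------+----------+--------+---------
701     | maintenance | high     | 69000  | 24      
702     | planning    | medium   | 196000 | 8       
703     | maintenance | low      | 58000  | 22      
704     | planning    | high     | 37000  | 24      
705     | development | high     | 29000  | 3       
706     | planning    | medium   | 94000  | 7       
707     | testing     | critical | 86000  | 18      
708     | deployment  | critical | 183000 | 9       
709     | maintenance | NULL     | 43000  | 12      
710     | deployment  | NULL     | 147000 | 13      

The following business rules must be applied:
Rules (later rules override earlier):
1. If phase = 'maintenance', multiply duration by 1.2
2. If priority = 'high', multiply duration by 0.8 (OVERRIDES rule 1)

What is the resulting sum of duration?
136.6

Step 1: Rule 2 takes priority for records with priority = 'high'
  - 3 records: 51 × 0.8 = 40.8
Step 2: Rule 1 applies to remaining records with phase = 'maintenance'
  - 2 records: 34 × 1.2 = 40.8
Step 3: Other records unchanged: 55
Step 4: Final sum = 40.8 + 40.8 + 55 = 136.6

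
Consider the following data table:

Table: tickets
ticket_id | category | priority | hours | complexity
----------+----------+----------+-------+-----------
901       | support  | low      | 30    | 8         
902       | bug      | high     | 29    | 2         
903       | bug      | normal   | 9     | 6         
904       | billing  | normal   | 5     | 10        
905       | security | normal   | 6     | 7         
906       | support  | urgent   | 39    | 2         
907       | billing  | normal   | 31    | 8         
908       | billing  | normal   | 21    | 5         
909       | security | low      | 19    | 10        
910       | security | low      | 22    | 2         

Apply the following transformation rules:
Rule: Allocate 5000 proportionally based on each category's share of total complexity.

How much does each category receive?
billing: 1916.67, bug: 666.67, security: 1583.33, support: 833.33

Step 1: Calculate total complexity = 60
Step 2: Calculate each category's proportion:
  billing: 23/60 = 38.33% → 1916.67
  bug: 8/60 = 13.33% → 666.67
  security: 19/60 = 31.67% → 1583.33
  support: 10/60 = 16.67% → 833.33
Step 3: Verify: sum of allocations ≈ 5000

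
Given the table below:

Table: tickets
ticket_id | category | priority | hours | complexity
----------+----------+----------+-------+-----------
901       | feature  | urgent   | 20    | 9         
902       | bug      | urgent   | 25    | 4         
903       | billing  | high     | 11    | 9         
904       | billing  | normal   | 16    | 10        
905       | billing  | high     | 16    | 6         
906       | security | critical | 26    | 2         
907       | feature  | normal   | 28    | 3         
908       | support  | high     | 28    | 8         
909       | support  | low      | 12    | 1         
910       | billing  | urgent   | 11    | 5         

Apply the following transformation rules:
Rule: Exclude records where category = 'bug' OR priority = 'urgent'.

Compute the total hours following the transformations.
137

Step 1: Find records where category = 'bug' OR priority = 'urgent'
Step 2: 3 records match, summing to 56
Step 3: Original sum: 193
Step 4: Remaining sum = 193 - 56 = 137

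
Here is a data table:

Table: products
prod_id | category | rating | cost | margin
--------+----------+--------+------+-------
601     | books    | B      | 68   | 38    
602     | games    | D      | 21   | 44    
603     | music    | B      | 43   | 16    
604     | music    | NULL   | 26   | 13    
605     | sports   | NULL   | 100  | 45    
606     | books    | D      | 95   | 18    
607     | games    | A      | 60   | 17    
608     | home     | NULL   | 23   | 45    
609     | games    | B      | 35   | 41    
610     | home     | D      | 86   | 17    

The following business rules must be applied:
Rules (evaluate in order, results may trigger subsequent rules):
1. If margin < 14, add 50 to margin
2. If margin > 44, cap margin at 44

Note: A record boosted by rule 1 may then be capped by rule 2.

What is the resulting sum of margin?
323

Step 1: Apply rule 1 to records with margin < 14
  - 1 records get bonus of 50
  - Of these, 1 records then exceed 44 and get capped
Step 2: Apply rule 2 to records with margin > 44
  - 2 records (original) are capped
Step 3: Calculate final sum = 323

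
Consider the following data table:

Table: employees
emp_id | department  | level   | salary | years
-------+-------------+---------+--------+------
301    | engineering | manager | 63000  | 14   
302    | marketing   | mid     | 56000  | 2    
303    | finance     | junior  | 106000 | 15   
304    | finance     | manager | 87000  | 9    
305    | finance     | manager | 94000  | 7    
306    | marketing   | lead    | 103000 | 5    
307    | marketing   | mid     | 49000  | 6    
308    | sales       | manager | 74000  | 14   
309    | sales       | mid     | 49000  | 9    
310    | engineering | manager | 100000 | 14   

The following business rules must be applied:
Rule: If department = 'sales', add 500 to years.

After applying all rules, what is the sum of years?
1095

Step 1: Count records where department = 'sales': 2
Step 2: Total bonus added: 2 × 500 = 1000
Step 3: Original sum of years: 95
Step 4: Final sum = 95 + 1000 = 1095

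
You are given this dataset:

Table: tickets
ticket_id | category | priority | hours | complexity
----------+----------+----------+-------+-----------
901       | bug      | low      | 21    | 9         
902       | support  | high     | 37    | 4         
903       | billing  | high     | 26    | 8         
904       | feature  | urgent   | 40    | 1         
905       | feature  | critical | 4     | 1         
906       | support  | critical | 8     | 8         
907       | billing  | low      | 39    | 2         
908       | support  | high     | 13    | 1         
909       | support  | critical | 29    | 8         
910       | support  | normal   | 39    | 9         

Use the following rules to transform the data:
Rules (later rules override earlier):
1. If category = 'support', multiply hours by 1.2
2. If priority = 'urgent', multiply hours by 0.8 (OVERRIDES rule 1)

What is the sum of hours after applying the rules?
273.2

Step 1: Rule 2 takes priority for records with priority = 'urgent'
  - 1 records: 40 × 0.8 = 32.0
Step 2: Rule 1 applies to remaining records with category = 'support'
  - 5 records: 126 × 1.2 = 151.2
Step 3: Other records unchanged: 90
Step 4: Final sum = 32.0 + 151.2 + 90 = 273.2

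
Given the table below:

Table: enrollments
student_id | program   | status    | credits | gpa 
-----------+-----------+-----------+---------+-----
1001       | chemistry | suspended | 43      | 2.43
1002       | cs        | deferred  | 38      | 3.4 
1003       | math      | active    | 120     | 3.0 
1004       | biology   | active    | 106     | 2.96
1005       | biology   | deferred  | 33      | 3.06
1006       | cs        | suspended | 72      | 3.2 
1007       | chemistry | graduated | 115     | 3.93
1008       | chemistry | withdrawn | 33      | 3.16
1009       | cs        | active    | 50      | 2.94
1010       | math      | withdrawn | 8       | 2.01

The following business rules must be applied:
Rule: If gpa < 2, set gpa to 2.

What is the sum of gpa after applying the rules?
30.09

Step 1: 0 records have gpa < 2
Step 2: These records originally summed to 0
Step 3: After setting to minimum: 0 × 2 = 0
Step 4: Unaffected records sum: 30.09
Step 5: Final sum = 0 + 30.09 = 30.09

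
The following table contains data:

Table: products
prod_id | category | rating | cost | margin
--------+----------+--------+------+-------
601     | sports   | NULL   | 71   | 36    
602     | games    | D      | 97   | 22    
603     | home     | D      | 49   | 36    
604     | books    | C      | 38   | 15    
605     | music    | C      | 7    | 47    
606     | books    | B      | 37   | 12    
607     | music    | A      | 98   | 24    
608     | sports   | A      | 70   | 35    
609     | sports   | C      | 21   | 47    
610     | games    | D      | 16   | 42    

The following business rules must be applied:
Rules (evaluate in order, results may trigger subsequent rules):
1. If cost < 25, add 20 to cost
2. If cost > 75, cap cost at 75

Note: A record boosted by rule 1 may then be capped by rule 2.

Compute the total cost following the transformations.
519

Step 1: Apply rule 1 to records with cost < 25
  - 3 records get bonus of 20
  - Of these, 0 records then exceed 75 and get capped
Step 2: Apply rule 2 to records with cost > 75
  - 2 records (original) are capped
Step 3: Calculate final sum = 519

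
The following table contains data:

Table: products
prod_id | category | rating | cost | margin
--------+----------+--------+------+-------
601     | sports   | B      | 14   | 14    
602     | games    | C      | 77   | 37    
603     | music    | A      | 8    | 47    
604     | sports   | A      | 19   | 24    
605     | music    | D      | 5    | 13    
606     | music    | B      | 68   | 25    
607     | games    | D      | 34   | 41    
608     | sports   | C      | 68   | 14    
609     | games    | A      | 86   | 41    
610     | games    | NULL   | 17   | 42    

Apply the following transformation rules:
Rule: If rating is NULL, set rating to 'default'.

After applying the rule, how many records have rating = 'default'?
1

Step 1: Count records where rating IS NULL
Step 2: Found 1 records with NULL rating
Step 3: These records will have rating set to 'default'
Step 4: Records already having rating = 'default': 0
Step 5: Answer: 1 + 0 = 1 records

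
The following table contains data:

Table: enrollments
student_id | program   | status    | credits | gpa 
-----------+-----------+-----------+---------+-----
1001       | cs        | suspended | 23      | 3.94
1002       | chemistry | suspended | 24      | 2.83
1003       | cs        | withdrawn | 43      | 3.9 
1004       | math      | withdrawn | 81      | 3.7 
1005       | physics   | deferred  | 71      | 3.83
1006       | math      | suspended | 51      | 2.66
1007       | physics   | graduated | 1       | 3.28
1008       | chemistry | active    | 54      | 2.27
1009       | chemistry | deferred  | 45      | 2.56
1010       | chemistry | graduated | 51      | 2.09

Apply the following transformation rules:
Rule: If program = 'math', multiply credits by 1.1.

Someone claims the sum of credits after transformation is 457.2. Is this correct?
Yes, the result is correct.

Step 1: Calculate the correct sum after transformation
Step 2: Apply multiplier 1.1 to records where program = 'math'
Step 3: Correct result = 457.2
Step 4: Claimed result = 457.2
Step 5: 457.2 = 457.2 ✓
Conclusion: The claimed result is correct.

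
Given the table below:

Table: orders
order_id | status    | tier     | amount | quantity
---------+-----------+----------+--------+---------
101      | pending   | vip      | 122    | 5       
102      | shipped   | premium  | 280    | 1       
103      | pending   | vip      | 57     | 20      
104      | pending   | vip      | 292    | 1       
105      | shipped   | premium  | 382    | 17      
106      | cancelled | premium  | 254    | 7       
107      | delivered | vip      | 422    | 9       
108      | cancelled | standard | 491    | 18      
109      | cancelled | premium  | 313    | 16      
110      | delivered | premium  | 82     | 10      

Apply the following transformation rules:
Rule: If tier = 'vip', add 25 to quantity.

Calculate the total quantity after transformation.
204

Step 1: Count records where tier = 'vip': 4
Step 2: Total bonus added: 4 × 25 = 100
Step 3: Original sum of quantity: 104
Step 4: Final sum = 104 + 100 = 204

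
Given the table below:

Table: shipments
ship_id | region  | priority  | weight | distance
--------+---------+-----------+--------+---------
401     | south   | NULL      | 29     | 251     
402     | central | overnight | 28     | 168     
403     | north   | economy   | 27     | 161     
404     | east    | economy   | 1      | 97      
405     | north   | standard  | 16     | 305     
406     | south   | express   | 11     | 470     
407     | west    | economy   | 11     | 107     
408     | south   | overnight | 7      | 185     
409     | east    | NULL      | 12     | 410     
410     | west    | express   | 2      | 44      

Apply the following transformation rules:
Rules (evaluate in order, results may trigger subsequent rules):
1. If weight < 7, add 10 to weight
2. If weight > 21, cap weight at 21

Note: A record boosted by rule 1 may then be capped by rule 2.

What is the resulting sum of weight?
143

Step 1: Apply rule 1 to records with weight < 7
  - 2 records get bonus of 10
  - Of these, 0 records then exceed 21 and get capped
Step 2: Apply rule 2 to records with weight > 21
  - 3 records (original) are capped
Step 3: Calculate final sum = 143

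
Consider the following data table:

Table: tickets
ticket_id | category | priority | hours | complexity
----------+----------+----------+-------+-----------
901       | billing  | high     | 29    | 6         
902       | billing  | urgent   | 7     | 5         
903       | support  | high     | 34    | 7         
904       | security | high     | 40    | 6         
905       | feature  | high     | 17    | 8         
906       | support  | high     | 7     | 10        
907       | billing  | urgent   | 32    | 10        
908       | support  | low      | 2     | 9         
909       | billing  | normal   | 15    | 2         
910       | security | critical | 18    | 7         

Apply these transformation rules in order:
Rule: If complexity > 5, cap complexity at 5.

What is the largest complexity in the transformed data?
5

Step 1: Original maximum complexity = 10
Step 2: Apply cap at 5
Step 3: 8 records had complexity > 5 and were capped
Step 4: Maximum after transformation = 5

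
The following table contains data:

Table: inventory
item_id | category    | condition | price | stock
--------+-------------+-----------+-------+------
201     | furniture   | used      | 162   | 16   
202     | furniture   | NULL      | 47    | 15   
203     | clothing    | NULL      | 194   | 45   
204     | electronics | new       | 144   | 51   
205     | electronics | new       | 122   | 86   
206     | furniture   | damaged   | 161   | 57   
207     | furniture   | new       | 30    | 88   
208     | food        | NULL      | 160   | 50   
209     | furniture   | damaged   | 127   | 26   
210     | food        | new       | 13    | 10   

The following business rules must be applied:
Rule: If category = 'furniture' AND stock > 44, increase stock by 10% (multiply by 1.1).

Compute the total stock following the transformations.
458.5

Step 1: Find records where category = 'furniture' AND stock > 44
Step 2: 2 records match, summing to 145
Step 3: After multiplier: 145 × 1.1 = 159.5
Step 4: Unaffected records sum: 299
Step 5: Final sum = 159.5 + 299 = 458.5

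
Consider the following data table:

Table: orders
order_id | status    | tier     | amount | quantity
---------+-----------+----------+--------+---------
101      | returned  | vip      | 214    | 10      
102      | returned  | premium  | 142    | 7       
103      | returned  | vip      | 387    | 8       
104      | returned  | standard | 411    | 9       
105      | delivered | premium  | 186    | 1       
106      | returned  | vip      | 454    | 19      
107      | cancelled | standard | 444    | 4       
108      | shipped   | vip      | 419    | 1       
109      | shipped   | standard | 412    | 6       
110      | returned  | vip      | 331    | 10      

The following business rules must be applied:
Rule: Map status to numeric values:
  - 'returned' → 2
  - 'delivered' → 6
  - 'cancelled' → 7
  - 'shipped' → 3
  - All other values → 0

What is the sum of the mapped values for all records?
31

Step 1: Apply mapping to each record
Step 2: Count by status:
  'returned': 6 records × 2 = 12
  'delivered': 1 records × 6 = 6
  'cancelled': 1 records × 7 = 7
  'shipped': 2 records × 3 = 6
Step 3: Sum all mapped values = 31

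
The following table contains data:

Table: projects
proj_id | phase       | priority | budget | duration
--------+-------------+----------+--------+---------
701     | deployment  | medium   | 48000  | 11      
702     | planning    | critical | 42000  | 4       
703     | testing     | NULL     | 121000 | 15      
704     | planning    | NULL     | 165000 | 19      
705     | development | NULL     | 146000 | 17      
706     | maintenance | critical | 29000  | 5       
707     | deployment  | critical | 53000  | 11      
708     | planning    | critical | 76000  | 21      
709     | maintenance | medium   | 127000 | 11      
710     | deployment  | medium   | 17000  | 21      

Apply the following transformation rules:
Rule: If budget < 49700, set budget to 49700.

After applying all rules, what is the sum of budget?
886800

Step 1: 4 records have budget < 49700
Step 2: These records originally summed to 136000
Step 3: After setting to minimum: 4 × 49700 = 198800
Step 4: Unaffected records sum: 688000
Step 5: Final sum = 198800 + 688000 = 886800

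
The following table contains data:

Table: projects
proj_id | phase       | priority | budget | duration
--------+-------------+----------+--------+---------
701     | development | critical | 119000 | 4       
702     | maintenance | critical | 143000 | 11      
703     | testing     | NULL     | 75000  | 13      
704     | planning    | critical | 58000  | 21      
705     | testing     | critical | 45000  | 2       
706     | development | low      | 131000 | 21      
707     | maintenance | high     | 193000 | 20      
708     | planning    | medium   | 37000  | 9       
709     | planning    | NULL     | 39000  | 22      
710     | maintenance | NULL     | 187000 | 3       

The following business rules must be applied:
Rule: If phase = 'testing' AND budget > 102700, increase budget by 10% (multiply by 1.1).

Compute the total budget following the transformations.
1027000

Step 1: Find records where phase = 'testing' AND budget > 102700
Step 2: 0 records match, summing to 0
Step 3: After multiplier: 0 × 1.1 = 0.0
Step 4: Unaffected records sum: 1027000
Step 5: Final sum = 0.0 + 1027000 = 1027000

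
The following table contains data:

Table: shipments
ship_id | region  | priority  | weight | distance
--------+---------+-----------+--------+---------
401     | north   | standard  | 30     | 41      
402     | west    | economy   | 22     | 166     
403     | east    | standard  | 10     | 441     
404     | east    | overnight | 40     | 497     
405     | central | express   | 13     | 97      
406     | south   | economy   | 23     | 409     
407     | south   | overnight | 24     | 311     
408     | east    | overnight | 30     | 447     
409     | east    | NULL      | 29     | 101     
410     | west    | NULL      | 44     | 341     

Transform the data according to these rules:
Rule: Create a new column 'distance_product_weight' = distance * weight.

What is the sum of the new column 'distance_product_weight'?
78647

Step 1: For each record, compute distance * weight
Example calculations:
  41 * 30 = 1230
  166 * 22 = 3652
  441 * 10 = 4410
  ...
Step 2: Sum all derived values
Step 3: Total = 78647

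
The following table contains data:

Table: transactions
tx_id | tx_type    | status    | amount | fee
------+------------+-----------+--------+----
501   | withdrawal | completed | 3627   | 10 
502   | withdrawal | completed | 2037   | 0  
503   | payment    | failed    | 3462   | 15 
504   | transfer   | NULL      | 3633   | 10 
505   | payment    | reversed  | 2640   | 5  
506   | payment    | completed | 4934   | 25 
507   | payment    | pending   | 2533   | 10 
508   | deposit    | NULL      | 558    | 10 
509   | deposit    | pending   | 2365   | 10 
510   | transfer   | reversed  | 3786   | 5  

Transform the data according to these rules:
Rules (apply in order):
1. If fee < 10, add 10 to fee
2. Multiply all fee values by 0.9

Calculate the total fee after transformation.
117.0

Step 1: Apply Rule 1 - Add 10 to records with fee < 10
  - 3 records affected: 10 + (3 × 10) = 40
  - Unaffected records: 90
  - Sum after Rule 1: 130
Step 2: Apply Rule 2 - Multiply all by 0.9
  - 130 × 0.9 = 117.0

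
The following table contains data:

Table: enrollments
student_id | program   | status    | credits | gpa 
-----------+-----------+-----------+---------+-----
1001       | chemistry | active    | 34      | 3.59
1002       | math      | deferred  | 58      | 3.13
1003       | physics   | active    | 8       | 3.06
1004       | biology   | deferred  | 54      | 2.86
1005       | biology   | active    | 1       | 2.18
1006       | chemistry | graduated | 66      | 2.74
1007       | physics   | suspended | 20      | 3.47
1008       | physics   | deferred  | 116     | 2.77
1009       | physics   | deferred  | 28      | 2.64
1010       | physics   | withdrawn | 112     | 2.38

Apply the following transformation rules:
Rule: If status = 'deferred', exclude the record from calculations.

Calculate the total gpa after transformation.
17.42

Step 1: Identify records where status = 'deferred'
Step 2: The excluded records sum to 11.4
Step 3: Original total gpa = 28.82
Step 4: Remaining total = 28.82 - 11.4 = 17.42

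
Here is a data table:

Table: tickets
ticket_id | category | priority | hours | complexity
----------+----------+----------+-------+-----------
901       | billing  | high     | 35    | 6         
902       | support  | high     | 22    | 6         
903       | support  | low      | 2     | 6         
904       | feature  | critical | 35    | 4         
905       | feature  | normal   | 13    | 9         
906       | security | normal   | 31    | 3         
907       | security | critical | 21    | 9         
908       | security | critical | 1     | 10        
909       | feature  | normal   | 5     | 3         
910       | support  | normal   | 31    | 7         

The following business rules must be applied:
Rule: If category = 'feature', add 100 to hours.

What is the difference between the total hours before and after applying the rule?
300

Step 1: Original sum of hours = 196
Step 2: 3 records have category = 'feature'
Step 3: Each affected record changes by 100
Step 4: Total change = 3 × 100 = 300
Step 5: New sum = 196 + 300 = 496
Step 6: Difference = |496 - 196| = 300
        (Sum increased by 300)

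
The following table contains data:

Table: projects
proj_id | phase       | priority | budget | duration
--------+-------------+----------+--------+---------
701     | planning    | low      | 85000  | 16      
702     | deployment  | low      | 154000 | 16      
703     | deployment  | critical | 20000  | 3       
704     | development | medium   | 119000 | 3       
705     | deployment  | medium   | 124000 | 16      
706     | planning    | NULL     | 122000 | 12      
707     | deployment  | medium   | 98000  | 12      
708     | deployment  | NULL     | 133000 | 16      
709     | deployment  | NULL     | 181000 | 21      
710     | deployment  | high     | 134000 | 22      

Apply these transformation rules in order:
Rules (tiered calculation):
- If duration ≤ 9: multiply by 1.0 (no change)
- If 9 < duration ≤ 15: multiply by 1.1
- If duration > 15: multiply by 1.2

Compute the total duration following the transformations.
160.8

Step 1: Tier 1 (duration ≤ 9): 2 records, sum = 6 × 1.0 = 6.0
Step 2: Tier 2 (9 < duration ≤ 15): 2 records, sum = 24 × 1.1 = 26.4
Step 3: Tier 3 (duration > 15): 6 records, sum = 107 × 1.2 = 128.4
Step 4: Final sum = 6.0 + 26.4 + 128.4 = 160.8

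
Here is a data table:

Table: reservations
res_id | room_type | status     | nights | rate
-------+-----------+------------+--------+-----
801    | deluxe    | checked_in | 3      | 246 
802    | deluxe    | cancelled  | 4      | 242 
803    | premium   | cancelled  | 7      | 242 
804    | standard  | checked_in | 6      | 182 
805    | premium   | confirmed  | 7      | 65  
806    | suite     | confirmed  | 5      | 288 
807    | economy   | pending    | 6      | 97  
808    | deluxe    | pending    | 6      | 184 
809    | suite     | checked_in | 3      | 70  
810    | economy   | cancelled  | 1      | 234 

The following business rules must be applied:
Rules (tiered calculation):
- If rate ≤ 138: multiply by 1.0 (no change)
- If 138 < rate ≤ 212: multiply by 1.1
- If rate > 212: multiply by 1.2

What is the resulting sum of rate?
2137.0

Step 1: Tier 1 (rate ≤ 138): 3 records, sum = 232 × 1.0 = 232.0
Step 2: Tier 2 (138 < rate ≤ 212): 2 records, sum = 366 × 1.1 = 402.6
Step 3: Tier 3 (rate > 212): 5 records, sum = 1252 × 1.2 = 1502.4
Step 4: Final sum = 232.0 + 402.6 + 1502.4 = 2137.0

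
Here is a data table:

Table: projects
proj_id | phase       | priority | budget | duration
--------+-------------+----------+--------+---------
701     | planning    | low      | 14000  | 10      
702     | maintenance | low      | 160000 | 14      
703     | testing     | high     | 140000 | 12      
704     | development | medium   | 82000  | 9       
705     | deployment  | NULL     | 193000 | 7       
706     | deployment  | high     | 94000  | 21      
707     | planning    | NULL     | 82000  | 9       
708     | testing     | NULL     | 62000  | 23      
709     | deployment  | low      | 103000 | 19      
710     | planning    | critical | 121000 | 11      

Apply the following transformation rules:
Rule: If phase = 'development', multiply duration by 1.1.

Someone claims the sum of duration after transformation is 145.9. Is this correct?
No, the correct result is 135.9.

Step 1: Calculate the correct sum after transformation
Step 2: Apply multiplier 1.1 to records where phase = 'development'
Step 3: Correct result = 135.9
Step 4: Claimed result = 145.9
Step 5: 135.9 ≠ 145.9
Conclusion: The claimed result is incorrect. The correct answer is 135.9.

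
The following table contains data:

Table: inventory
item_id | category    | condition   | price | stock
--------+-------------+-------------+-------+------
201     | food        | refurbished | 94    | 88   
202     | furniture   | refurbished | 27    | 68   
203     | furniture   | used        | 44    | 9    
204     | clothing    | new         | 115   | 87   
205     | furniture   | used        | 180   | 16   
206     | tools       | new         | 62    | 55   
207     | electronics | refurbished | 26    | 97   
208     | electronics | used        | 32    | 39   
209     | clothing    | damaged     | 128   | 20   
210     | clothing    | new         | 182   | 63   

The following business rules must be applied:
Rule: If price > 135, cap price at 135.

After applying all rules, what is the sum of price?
798

Step 1: 2 records have price > 135
Step 2: These records originally summed to 362
Step 3: After capping: 2 × 135 = 270
Step 4: Unaffected records sum: 528
Step 5: Final sum = 270 + 528 = 798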